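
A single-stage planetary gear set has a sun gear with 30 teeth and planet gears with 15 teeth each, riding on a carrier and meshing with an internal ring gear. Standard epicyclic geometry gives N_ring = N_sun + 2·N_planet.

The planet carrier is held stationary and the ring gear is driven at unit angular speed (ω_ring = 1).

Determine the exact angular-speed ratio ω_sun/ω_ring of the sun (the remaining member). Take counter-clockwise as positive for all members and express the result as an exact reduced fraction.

N_ring = 30 + 2·15 = 60
30(ω_s−ω_c) = −60(ω_r−ω_c),  ω_c=0, ω_r=1
ω_s = 0 − (60/30)(1−0) = -2
ω_s/ω_r = -2

-2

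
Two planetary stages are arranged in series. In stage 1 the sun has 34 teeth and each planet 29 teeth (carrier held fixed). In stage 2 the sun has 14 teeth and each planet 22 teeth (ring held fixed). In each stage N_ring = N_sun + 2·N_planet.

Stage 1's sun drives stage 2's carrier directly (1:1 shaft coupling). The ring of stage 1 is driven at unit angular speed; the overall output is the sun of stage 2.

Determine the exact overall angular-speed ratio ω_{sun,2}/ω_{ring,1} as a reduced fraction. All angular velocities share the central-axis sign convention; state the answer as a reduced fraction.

-1656/119

Stage 1: N_ring = 34 + 2·29 = 92
Stage 1: 34(ω_s−ω_c) = −92(ω_r−ω_c),  ω_c=0, ω_r=1
Stage 1: ω_s = 0 − (92/34)(1−0) = -46/17
  ⇒ ω_s¹/ω_r¹ = -46/17
Stage 2: N_ring = 14 + 2·22 = 58
Stage 2: 14(ω_s−ω_c) = −58(ω_r−ω_c),  ω_r=0, ω_c=1
Stage 2: ω_s = 1 − (58/14)(0−1) = 36/7
  ⇒ ω_s²/ω_c² = 36/7
Coupling ω_c² = ω_s¹ ⇒ overall = -46/17 × 36/7 = -1656/119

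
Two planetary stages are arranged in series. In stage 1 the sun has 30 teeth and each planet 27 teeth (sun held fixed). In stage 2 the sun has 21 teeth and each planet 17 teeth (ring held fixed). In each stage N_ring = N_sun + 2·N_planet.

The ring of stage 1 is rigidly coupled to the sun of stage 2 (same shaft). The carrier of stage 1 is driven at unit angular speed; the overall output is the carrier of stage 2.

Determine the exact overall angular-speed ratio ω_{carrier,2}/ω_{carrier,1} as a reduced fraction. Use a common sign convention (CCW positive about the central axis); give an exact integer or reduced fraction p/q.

3/8

Stage 1: N_ring = 30 + 2·27 = 84
Stage 1: 30(ω_s−ω_c) = −84(ω_r−ω_c),  ω_s=0, ω_c=1
Stage 1: ω_r = 1 − (30/84)(0−1) = 19/14
  ⇒ ω_r¹/ω_c¹ = 19/14
Stage 2: N_ring = 21 + 2·17 = 55
Stage 2: 21(ω_s−ω_c) = −55(ω_r−ω_c),  ω_r=0, ω_s=1
Stage 2: 21(1−ω_c) = −55(0−ω_c)  ⇒  76ω_c = 21  ⇒  ω_c = 21/76
  ⇒ ω_c²/ω_s² = 21/76
Coupling ω_s² = ω_r¹ ⇒ overall = 19/14 × 21/76 = 3/8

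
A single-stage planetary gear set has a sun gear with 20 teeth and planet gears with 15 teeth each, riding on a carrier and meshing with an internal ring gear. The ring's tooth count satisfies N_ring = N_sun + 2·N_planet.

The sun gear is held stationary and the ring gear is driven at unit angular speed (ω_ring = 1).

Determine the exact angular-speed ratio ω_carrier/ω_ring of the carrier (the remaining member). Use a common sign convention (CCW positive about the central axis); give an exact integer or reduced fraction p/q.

N_ring = 20 + 2·15 = 50
20(ω_s−ω_c) = −50(ω_r−ω_c),  ω_s=0, ω_r=1
20(0−ω_c) = −50(1−ω_c)  ⇒  70ω_c = 50  ⇒  ω_c = 5/7
ω_c/ω_r = 5/7

5/7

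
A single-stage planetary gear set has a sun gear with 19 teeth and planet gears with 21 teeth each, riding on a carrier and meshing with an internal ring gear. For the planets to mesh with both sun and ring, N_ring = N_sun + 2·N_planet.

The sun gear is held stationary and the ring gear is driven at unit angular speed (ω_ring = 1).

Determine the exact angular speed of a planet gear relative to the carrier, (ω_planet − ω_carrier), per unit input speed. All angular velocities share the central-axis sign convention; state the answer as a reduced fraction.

N_ring = 19 + 2·21 = 61
19(ω_s−ω_c) = −61(ω_r−ω_c),  ω_s=0, ω_r=1
19(0−ω_c) = −61(1−ω_c)  ⇒  80ω_c = 61  ⇒  ω_c = 61/80
sun–planet: 19·(0−61/80) = −21·(ω_p−ω_c)  ⇒  ω_p−ω_c = −(19/21)·(-61/80) = 1159/1680

1159/1680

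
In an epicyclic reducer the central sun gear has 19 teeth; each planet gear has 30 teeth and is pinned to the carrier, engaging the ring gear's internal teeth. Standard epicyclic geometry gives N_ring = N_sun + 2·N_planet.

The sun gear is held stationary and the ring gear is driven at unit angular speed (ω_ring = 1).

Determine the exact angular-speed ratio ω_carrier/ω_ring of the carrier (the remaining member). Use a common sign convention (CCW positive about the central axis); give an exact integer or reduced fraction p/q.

79/98

N_ring = 19 + 2·30 = 79
19(ω_s−ω_c) = −79(ω_r−ω_c),  ω_s=0, ω_r=1
19(0−ω_c) = −79(1−ω_c)  ⇒  98ω_c = 79  ⇒  ω_c = 79/98
ω_c/ω_r = 79/98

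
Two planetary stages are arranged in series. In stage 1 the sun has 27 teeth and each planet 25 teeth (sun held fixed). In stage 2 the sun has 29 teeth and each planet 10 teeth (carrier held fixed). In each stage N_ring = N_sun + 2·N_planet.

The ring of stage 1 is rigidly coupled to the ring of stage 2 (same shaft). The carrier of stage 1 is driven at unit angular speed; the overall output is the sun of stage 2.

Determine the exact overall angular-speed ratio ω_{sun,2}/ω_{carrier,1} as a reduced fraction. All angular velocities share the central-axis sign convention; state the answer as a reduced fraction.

Stage 1: N_ring = 27 + 2·25 = 77
Stage 1: 27(ω_s−ω_c) = −77(ω_r−ω_c),  ω_s=0, ω_c=1
Stage 1: ω_r = 1 − (27/77)(0−1) = 104/77
  ⇒ ω_r¹/ω_c¹ = 104/77
Stage 2: N_ring = 29 + 2·10 = 49
Stage 2: 29(ω_s−ω_c) = −49(ω_r−ω_c),  ω_c=0, ω_r=1
Stage 2: ω_s = 0 − (49/29)(1−0) = -49/29
  ⇒ ω_s²/ω_r² = -49/29
Coupling ω_r² = ω_r¹ ⇒ overall = 104/77 × -49/29 = -728/319

-728/319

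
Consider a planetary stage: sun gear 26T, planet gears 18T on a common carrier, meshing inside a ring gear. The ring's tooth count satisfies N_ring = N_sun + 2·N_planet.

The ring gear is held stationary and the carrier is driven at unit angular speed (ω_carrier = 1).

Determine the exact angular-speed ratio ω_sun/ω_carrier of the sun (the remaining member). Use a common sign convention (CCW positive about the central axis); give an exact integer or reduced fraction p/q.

44/13

N_ring = 26 + 2·18 = 62
26(ω_s−ω_c) = −62(ω_r−ω_c),  ω_r=0, ω_c=1
ω_s = 1 − (62/26)(0−1) = 44/13
ω_s/ω_c = 44/13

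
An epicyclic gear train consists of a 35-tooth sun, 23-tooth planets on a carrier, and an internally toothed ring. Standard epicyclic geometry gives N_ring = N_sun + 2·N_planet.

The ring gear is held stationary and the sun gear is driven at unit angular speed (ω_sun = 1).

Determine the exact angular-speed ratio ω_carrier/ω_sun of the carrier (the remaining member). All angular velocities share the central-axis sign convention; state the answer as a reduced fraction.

35/116

N_ring = 35 + 2·23 = 81
35(ω_s−ω_c) = −81(ω_r−ω_c),  ω_r=0, ω_s=1
35(1−ω_c) = −81(0−ω_c)  ⇒  116ω_c = 35  ⇒  ω_c = 35/116
ω_c/ω_s = 35/116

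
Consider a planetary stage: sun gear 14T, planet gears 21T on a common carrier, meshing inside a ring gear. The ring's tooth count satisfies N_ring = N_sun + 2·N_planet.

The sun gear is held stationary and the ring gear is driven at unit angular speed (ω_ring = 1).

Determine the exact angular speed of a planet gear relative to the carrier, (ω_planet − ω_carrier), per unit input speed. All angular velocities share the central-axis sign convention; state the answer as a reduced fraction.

N_ring = 14 + 2·21 = 56
14(ω_s−ω_c) = −56(ω_r−ω_c),  ω_s=0, ω_r=1
14(0−ω_c) = −56(1−ω_c)  ⇒  70ω_c = 56  ⇒  ω_c = 4/5
sun–planet: 14·(0−4/5) = −21·(ω_p−ω_c)  ⇒  ω_p−ω_c = −(14/21)·(-4/5) = 8/15

8/15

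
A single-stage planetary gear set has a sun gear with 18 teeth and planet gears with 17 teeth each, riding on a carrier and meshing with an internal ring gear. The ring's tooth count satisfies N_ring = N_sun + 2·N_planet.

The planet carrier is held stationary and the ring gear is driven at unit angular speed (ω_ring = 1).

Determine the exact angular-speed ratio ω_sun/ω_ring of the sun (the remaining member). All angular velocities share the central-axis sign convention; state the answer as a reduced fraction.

-26/9

N_ring = 18 + 2·17 = 52
18(ω_s−ω_c) = −52(ω_r−ω_c),  ω_c=0, ω_r=1
ω_s = 0 − (52/18)(1−0) = -26/9
ω_s/ω_r = -26/9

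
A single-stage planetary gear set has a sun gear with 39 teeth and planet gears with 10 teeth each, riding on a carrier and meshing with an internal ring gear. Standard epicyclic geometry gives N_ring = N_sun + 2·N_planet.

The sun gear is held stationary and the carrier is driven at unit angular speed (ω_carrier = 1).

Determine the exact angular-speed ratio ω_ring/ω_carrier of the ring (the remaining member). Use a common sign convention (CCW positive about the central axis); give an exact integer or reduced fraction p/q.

N_ring = 39 + 2·10 = 59
39(ω_s−ω_c) = −59(ω_r−ω_c),  ω_s=0, ω_c=1
ω_r = 1 − (39/59)(0−1) = 98/59
ω_r/ω_c = 98/59

98/59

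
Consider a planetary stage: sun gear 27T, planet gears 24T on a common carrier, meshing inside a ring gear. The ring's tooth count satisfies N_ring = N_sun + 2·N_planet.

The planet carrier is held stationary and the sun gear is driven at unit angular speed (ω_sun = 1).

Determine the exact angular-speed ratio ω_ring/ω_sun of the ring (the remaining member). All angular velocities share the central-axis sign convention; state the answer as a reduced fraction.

N_ring = 27 + 2·24 = 75
27(ω_s−ω_c) = −75(ω_r−ω_c),  ω_c=0, ω_s=1
ω_r = 0 − (27/75)(1−0) = -9/25
ω_r/ω_s = -9/25

-9/25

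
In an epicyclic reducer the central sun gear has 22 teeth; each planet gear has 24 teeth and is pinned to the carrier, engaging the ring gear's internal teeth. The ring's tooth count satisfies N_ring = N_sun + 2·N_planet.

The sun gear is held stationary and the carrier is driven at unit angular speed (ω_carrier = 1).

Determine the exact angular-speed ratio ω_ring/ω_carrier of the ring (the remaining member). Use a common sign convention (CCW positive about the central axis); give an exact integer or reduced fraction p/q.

46/35

N_ring = 22 + 2·24 = 70
22(ω_s−ω_c) = −70(ω_r−ω_c),  ω_s=0, ω_c=1
ω_r = 1 − (22/70)(0−1) = 46/35
ω_r/ω_c = 46/35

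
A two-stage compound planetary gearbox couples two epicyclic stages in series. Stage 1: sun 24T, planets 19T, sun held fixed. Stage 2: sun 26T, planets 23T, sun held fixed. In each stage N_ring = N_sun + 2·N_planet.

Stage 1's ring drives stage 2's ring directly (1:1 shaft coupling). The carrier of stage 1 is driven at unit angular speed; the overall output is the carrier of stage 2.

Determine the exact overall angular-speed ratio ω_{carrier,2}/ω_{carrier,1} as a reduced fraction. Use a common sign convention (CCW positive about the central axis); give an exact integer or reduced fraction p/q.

Stage 1: N_ring = 24 + 2·19 = 62
Stage 1: 24(ω_s−ω_c) = −62(ω_r−ω_c),  ω_s=0, ω_c=1
Stage 1: ω_r = 1 − (24/62)(0−1) = 43/31
  ⇒ ω_r¹/ω_c¹ = 43/31
Stage 2: N_ring = 26 + 2·23 = 72
Stage 2: 26(ω_s−ω_c) = −72(ω_r−ω_c),  ω_s=0, ω_r=1
Stage 2: 26(0−ω_c) = −72(1−ω_c)  ⇒  98ω_c = 72  ⇒  ω_c = 36/49
  ⇒ ω_c²/ω_r² = 36/49
Coupling ω_r² = ω_r¹ ⇒ overall = 43/31 × 36/49 = 1548/1519

1548/1519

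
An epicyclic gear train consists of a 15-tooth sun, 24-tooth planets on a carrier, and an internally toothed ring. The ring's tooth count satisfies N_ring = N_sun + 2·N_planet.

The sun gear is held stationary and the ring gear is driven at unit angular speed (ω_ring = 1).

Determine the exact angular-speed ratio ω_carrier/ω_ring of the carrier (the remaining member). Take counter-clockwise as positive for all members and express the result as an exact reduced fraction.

N_ring = 15 + 2·24 = 63
15(ω_s−ω_c) = −63(ω_r−ω_c),  ω_s=0, ω_r=1
15(0−ω_c) = −63(1−ω_c)  ⇒  78ω_c = 63  ⇒  ω_c = 21/26
ω_c/ω_r = 21/26

21/26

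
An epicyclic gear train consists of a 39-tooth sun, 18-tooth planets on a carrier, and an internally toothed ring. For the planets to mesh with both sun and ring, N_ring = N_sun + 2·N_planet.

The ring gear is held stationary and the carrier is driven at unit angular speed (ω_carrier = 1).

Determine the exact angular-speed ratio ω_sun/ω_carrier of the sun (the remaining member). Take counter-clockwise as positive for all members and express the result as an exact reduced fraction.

N_ring = 39 + 2·18 = 75
39(ω_s−ω_c) = −75(ω_r−ω_c),  ω_r=0, ω_c=1
ω_s = 1 − (75/39)(0−1) = 38/13
ω_s/ω_c = 38/13

38/13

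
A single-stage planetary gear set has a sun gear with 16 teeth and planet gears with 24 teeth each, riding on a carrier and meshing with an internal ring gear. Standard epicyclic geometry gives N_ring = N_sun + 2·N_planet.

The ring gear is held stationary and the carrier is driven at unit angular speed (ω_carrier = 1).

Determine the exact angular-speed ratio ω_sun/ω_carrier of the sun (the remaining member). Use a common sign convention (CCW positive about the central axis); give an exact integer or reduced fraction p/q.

N_ring = 16 + 2·24 = 64
16(ω_s−ω_c) = −64(ω_r−ω_c),  ω_r=0, ω_c=1
ω_s = 1 − (64/16)(0−1) = 5
ω_s/ω_c = 5

5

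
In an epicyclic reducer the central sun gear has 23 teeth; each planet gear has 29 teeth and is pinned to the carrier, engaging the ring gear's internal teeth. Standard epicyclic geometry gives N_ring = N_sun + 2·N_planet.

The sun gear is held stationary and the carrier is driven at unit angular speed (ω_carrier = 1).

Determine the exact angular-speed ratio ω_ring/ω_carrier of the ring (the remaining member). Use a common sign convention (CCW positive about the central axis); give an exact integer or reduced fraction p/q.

N_ring = 23 + 2·29 = 81
23(ω_s−ω_c) = −81(ω_r−ω_c),  ω_s=0, ω_c=1
ω_r = 1 − (23/81)(0−1) = 104/81
ω_r/ω_c = 104/81

104/81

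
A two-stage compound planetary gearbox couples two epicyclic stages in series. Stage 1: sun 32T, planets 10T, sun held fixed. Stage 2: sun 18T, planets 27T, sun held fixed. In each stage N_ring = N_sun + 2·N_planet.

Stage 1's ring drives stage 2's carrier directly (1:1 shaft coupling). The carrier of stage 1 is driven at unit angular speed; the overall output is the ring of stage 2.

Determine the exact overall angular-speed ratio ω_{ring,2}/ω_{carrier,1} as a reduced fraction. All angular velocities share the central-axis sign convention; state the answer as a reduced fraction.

Stage 1: N_ring = 32 + 2·10 = 52
Stage 1: 32(ω_s−ω_c) = −52(ω_r−ω_c),  ω_s=0, ω_c=1
Stage 1: ω_r = 1 − (32/52)(0−1) = 21/13
  ⇒ ω_r¹/ω_c¹ = 21/13
Stage 2: N_ring = 18 + 2·27 = 72
Stage 2: 18(ω_s−ω_c) = −72(ω_r−ω_c),  ω_s=0, ω_c=1
Stage 2: ω_r = 1 − (18/72)(0−1) = 5/4
  ⇒ ω_r²/ω_c² = 5/4
Coupling ω_c² = ω_r¹ ⇒ overall = 21/13 × 5/4 = 105/52

105/52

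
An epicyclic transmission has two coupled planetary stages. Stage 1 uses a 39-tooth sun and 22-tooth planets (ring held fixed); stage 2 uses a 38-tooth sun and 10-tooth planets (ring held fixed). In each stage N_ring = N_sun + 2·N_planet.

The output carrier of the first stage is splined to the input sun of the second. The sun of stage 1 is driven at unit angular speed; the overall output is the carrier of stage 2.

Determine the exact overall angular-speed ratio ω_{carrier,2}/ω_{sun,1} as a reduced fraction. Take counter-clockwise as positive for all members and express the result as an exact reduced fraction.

Stage 1: N_ring = 39 + 2·22 = 83
Stage 1: 39(ω_s−ω_c) = −83(ω_r−ω_c),  ω_r=0, ω_s=1
Stage 1: 39(1−ω_c) = −83(0−ω_c)  ⇒  122ω_c = 39  ⇒  ω_c = 39/122
  ⇒ ω_c¹/ω_s¹ = 39/122
Stage 2: N_ring = 38 + 2·10 = 58
Stage 2: 38(ω_s−ω_c) = −58(ω_r−ω_c),  ω_r=0, ω_s=1
Stage 2: 38(1−ω_c) = −58(0−ω_c)  ⇒  96ω_c = 38  ⇒  ω_c = 19/48
  ⇒ ω_c²/ω_s² = 19/48
Coupling ω_s² = ω_c¹ ⇒ overall = 39/122 × 19/48 = 247/1952

247/1952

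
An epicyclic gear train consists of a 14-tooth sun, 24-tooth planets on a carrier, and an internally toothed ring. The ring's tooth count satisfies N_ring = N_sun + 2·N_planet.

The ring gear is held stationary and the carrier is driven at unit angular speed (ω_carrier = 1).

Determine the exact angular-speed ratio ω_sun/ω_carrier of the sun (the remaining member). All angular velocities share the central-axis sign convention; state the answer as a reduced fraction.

N_ring = 14 + 2·24 = 62
14(ω_s−ω_c) = −62(ω_r−ω_c),  ω_r=0, ω_c=1
ω_s = 1 − (62/14)(0−1) = 38/7
ω_s/ω_c = 38/7

38/7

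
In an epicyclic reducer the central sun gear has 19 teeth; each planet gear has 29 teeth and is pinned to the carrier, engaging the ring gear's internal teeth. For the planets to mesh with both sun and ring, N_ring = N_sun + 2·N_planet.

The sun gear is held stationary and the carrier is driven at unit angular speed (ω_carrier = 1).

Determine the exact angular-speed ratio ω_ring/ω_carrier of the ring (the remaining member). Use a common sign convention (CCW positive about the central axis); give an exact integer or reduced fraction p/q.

96/77

N_ring = 19 + 2·29 = 77
19(ω_s−ω_c) = −77(ω_r−ω_c),  ω_s=0, ω_c=1
ω_r = 1 − (19/77)(0−1) = 96/77
ω_r/ω_c = 96/77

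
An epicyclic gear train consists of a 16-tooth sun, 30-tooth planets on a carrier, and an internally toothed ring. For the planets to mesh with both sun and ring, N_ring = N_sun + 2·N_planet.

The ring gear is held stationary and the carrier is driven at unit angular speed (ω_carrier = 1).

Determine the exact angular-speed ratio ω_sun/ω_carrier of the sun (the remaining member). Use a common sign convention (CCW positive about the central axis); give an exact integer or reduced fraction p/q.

23/4

N_ring = 16 + 2·30 = 76
16(ω_s−ω_c) = −76(ω_r−ω_c),  ω_r=0, ω_c=1
ω_s = 1 − (76/16)(0−1) = 23/4
ω_s/ω_c = 23/4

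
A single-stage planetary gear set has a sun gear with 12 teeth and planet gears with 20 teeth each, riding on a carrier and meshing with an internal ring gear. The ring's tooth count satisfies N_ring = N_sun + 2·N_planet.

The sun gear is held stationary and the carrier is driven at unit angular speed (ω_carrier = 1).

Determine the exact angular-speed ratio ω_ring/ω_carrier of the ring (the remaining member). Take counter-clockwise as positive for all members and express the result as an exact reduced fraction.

16/13

N_ring = 12 + 2·20 = 52
12(ω_s−ω_c) = −52(ω_r−ω_c),  ω_s=0, ω_c=1
ω_r = 1 − (12/52)(0−1) = 16/13
ω_r/ω_c = 16/13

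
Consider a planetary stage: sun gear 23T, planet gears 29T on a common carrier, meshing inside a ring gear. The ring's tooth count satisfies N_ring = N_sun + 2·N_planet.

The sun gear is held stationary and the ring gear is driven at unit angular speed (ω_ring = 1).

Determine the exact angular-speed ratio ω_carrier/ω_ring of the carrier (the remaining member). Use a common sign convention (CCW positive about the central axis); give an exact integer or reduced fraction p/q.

N_ring = 23 + 2·29 = 81
23(ω_s−ω_c) = −81(ω_r−ω_c),  ω_s=0, ω_r=1
23(0−ω_c) = −81(1−ω_c)  ⇒  104ω_c = 81  ⇒  ω_c = 81/104
ω_c/ω_r = 81/104

81/104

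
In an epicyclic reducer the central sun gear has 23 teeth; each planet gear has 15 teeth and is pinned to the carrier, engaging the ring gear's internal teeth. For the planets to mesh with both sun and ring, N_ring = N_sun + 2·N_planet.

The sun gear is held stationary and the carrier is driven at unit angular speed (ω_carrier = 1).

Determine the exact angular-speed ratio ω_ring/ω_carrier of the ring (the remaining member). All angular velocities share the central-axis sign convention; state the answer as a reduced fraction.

76/53

N_ring = 23 + 2·15 = 53
23(ω_s−ω_c) = −53(ω_r−ω_c),  ω_s=0, ω_c=1
ω_r = 1 − (23/53)(0−1) = 76/53
ω_r/ω_c = 76/53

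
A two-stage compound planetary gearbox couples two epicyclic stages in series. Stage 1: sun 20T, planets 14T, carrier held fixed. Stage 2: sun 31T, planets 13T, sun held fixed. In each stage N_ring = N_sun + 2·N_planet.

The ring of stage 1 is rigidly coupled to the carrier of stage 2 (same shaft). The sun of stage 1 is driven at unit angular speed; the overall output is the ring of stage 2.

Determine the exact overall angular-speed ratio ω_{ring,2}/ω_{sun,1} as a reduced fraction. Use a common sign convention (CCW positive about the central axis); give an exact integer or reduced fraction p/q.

-110/171

Stage 1: N_ring = 20 + 2·14 = 48
Stage 1: 20(ω_s−ω_c) = −48(ω_r−ω_c),  ω_c=0, ω_s=1
Stage 1: ω_r = 0 − (20/48)(1−0) = -5/12
  ⇒ ω_r¹/ω_s¹ = -5/12
Stage 2: N_ring = 31 + 2·13 = 57
Stage 2: 31(ω_s−ω_c) = −57(ω_r−ω_c),  ω_s=0, ω_c=1
Stage 2: ω_r = 1 − (31/57)(0−1) = 88/57
  ⇒ ω_r²/ω_c² = 88/57
Coupling ω_c² = ω_r¹ ⇒ overall = -5/12 × 88/57 = -110/171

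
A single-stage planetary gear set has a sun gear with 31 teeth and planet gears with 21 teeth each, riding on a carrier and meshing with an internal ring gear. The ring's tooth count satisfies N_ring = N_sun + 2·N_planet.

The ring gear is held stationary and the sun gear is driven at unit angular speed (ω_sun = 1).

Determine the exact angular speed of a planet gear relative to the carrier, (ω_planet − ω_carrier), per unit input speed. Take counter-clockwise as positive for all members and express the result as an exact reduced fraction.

-2263/2184

N_ring = 31 + 2·21 = 73
31(ω_s−ω_c) = −73(ω_r−ω_c),  ω_r=0, ω_s=1
31(1−ω_c) = −73(0−ω_c)  ⇒  104ω_c = 31  ⇒  ω_c = 31/104
sun–planet: 31·(1−31/104) = −21·(ω_p−ω_c)  ⇒  ω_p−ω_c = −(31/21)·(73/104) = -2263/2184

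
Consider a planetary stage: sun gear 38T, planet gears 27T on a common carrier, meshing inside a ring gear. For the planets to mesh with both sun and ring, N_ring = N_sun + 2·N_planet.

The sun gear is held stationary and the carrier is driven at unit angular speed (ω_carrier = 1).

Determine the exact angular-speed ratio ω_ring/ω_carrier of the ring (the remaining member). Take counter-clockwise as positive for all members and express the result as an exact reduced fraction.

N_ring = 38 + 2·27 = 92
38(ω_s−ω_c) = −92(ω_r−ω_c),  ω_s=0, ω_c=1
ω_r = 1 − (38/92)(0−1) = 65/46
ω_r/ω_c = 65/46

65/46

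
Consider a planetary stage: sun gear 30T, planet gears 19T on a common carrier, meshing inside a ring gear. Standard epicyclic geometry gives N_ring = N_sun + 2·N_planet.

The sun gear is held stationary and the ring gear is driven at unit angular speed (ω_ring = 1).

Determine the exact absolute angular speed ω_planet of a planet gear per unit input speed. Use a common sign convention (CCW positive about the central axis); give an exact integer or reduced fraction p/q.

N_ring = 30 + 2·19 = 68
30(ω_s−ω_c) = −68(ω_r−ω_c),  ω_s=0, ω_r=1
30(0−ω_c) = −68(1−ω_c)  ⇒  98ω_c = 68  ⇒  ω_c = 34/49
sun–planet: 30·(0−34/49) = −19·(ω_p−ω_c)  ⇒  ω_p−ω_c = −(30/19)·(-34/49) = 1020/931
ω_p = 34/49 + 1020/931 = 34/19

34/19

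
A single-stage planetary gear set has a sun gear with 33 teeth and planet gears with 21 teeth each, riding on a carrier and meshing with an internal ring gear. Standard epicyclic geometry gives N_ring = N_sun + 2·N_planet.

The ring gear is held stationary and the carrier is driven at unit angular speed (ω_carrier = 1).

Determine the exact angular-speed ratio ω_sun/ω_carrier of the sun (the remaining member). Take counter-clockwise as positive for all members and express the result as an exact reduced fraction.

N_ring = 33 + 2·21 = 75
33(ω_s−ω_c) = −75(ω_r−ω_c),  ω_r=0, ω_c=1
ω_s = 1 − (75/33)(0−1) = 36/11
ω_s/ω_c = 36/11

36/11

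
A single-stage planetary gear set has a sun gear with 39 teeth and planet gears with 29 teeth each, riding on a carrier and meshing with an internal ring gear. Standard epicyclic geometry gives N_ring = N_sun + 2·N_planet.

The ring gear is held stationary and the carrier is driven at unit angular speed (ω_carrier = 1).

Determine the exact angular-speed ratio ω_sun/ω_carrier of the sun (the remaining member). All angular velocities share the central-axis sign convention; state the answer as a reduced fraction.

N_ring = 39 + 2·29 = 97
39(ω_s−ω_c) = −97(ω_r−ω_c),  ω_r=0, ω_c=1
ω_s = 1 − (97/39)(0−1) = 136/39
ω_s/ω_c = 136/39

136/39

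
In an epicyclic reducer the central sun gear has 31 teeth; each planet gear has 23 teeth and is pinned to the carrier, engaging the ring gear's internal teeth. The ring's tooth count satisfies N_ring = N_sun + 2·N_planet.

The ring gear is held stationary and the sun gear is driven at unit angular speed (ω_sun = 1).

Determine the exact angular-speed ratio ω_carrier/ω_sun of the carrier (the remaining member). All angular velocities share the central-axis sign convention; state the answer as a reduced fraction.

31/108

N_ring = 31 + 2·23 = 77
31(ω_s−ω_c) = −77(ω_r−ω_c),  ω_r=0, ω_s=1
31(1−ω_c) = −77(0−ω_c)  ⇒  108ω_c = 31  ⇒  ω_c = 31/108
ω_c/ω_s = 31/108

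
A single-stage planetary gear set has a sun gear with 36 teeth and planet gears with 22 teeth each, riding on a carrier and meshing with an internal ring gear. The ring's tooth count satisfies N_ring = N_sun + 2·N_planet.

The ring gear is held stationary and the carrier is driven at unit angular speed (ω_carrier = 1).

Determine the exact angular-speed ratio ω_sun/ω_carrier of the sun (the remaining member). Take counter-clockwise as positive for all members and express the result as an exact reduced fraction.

29/9

N_ring = 36 + 2·22 = 80
36(ω_s−ω_c) = −80(ω_r−ω_c),  ω_r=0, ω_c=1
ω_s = 1 − (80/36)(0−1) = 29/9
ω_s/ω_c = 29/9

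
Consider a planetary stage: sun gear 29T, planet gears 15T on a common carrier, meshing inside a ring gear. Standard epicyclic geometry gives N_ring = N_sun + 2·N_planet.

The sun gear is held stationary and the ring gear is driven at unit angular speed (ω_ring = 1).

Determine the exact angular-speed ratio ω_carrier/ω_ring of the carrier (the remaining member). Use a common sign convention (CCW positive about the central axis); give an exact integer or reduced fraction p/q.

N_ring = 29 + 2·15 = 59
29(ω_s−ω_c) = −59(ω_r−ω_c),  ω_s=0, ω_r=1
29(0−ω_c) = −59(1−ω_c)  ⇒  88ω_c = 59  ⇒  ω_c = 59/88
ω_c/ω_r = 59/88

59/88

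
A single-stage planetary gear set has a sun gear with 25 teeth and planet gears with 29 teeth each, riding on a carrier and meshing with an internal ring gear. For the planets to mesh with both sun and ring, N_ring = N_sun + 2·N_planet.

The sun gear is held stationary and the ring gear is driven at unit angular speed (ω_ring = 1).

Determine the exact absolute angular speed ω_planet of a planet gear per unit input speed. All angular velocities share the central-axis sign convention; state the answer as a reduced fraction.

N_ring = 25 + 2·29 = 83
25(ω_s−ω_c) = −83(ω_r−ω_c),  ω_s=0, ω_r=1
25(0−ω_c) = −83(1−ω_c)  ⇒  108ω_c = 83  ⇒  ω_c = 83/108
sun–planet: 25·(0−83/108) = −29·(ω_p−ω_c)  ⇒  ω_p−ω_c = −(25/29)·(-83/108) = 2075/3132
ω_p = 83/108 + 2075/3132 = 83/58

83/58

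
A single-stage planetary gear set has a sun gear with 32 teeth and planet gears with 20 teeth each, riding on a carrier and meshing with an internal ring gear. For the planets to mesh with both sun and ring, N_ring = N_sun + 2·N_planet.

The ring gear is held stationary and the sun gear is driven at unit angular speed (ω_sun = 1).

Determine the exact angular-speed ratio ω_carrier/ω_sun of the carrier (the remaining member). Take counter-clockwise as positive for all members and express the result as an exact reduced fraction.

N_ring = 32 + 2·20 = 72
32(ω_s−ω_c) = −72(ω_r−ω_c),  ω_r=0, ω_s=1
32(1−ω_c) = −72(0−ω_c)  ⇒  104ω_c = 32  ⇒  ω_c = 4/13
ω_c/ω_s = 4/13

4/13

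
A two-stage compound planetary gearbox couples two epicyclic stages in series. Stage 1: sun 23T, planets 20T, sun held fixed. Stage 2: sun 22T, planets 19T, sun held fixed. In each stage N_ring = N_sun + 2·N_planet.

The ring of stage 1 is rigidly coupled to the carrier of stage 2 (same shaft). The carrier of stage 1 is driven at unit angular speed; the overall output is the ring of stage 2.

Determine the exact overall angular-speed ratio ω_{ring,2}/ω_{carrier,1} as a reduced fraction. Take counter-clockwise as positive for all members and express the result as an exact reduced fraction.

Stage 1: N_ring = 23 + 2·20 = 63
Stage 1: 23(ω_s−ω_c) = −63(ω_r−ω_c),  ω_s=0, ω_c=1
Stage 1: ω_r = 1 − (23/63)(0−1) = 86/63
  ⇒ ω_r¹/ω_c¹ = 86/63
Stage 2: N_ring = 22 + 2·19 = 60
Stage 2: 22(ω_s−ω_c) = −60(ω_r−ω_c),  ω_s=0, ω_c=1
Stage 2: ω_r = 1 − (22/60)(0−1) = 41/30
  ⇒ ω_r²/ω_c² = 41/30
Coupling ω_c² = ω_r¹ ⇒ overall = 86/63 × 41/30 = 1763/945

1763/945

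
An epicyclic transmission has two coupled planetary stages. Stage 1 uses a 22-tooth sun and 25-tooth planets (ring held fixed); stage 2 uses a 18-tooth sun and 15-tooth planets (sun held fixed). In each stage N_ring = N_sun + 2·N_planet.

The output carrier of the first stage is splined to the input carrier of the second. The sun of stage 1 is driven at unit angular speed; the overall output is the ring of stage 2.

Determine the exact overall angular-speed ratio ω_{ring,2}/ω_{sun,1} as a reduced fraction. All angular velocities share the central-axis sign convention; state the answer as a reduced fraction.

121/376

Stage 1: N_ring = 22 + 2·25 = 72
Stage 1: 22(ω_s−ω_c) = −72(ω_r−ω_c),  ω_r=0, ω_s=1
Stage 1: 22(1−ω_c) = −72(0−ω_c)  ⇒  94ω_c = 22  ⇒  ω_c = 11/47
  ⇒ ω_c¹/ω_s¹ = 11/47
Stage 2: N_ring = 18 + 2·15 = 48
Stage 2: 18(ω_s−ω_c) = −48(ω_r−ω_c),  ω_s=0, ω_c=1
Stage 2: ω_r = 1 − (18/48)(0−1) = 11/8
  ⇒ ω_r²/ω_c² = 11/8
Coupling ω_c² = ω_c¹ ⇒ overall = 11/47 × 11/8 = 121/376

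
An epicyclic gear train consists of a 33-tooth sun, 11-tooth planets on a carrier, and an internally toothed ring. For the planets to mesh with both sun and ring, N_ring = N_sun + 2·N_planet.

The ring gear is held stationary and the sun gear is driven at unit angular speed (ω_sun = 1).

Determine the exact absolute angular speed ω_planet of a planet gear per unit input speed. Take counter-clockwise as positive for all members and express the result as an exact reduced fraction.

N_ring = 33 + 2·11 = 55
33(ω_s−ω_c) = −55(ω_r−ω_c),  ω_r=0, ω_s=1
33(1−ω_c) = −55(0−ω_c)  ⇒  88ω_c = 33  ⇒  ω_c = 3/8
sun–planet: 33·(1−3/8) = −11·(ω_p−ω_c)  ⇒  ω_p−ω_c = −(33/11)·(5/8) = -15/8
ω_p = 3/8 − 15/8 = -3/2

-3/2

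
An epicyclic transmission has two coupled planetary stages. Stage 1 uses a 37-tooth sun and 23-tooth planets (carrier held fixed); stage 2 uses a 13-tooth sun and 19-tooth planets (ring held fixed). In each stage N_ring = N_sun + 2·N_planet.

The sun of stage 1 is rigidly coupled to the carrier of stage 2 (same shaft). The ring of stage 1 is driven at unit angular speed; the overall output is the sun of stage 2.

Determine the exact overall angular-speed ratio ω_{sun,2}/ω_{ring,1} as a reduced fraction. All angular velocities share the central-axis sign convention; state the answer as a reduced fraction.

Stage 1: N_ring = 37 + 2·23 = 83
Stage 1: 37(ω_s−ω_c) = −83(ω_r−ω_c),  ω_c=0, ω_r=1
Stage 1: ω_s = 0 − (83/37)(1−0) = -83/37
  ⇒ ω_s¹/ω_r¹ = -83/37
Stage 2: N_ring = 13 + 2·19 = 51
Stage 2: 13(ω_s−ω_c) = −51(ω_r−ω_c),  ω_r=0, ω_c=1
Stage 2: ω_s = 1 − (51/13)(0−1) = 64/13
  ⇒ ω_s²/ω_c² = 64/13
Coupling ω_c² = ω_s¹ ⇒ overall = -83/37 × 64/13 = -5312/481

-5312/481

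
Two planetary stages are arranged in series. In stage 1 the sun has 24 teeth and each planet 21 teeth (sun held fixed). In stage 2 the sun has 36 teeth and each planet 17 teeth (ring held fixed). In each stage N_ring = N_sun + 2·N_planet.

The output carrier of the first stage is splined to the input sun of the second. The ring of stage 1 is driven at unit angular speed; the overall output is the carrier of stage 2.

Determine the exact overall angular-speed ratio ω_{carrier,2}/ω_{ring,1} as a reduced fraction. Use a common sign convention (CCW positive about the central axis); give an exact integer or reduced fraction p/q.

66/265

Stage 1: N_ring = 24 + 2·21 = 66
Stage 1: 24(ω_s−ω_c) = −66(ω_r−ω_c),  ω_s=0, ω_r=1
Stage 1: 24(0−ω_c) = −66(1−ω_c)  ⇒  90ω_c = 66  ⇒  ω_c = 11/15
  ⇒ ω_c¹/ω_r¹ = 11/15
Stage 2: N_ring = 36 + 2·17 = 70
Stage 2: 36(ω_s−ω_c) = −70(ω_r−ω_c),  ω_r=0, ω_s=1
Stage 2: 36(1−ω_c) = −70(0−ω_c)  ⇒  106ω_c = 36  ⇒  ω_c = 18/53
  ⇒ ω_c²/ω_s² = 18/53
Coupling ω_s² = ω_c¹ ⇒ overall = 11/15 × 18/53 = 66/265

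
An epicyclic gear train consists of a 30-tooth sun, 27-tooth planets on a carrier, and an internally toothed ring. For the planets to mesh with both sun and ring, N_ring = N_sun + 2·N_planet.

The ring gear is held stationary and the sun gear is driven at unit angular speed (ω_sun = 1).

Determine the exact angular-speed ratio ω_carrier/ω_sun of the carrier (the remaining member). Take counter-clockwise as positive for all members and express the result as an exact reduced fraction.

N_ring = 30 + 2·27 = 84
30(ω_s−ω_c) = −84(ω_r−ω_c),  ω_r=0, ω_s=1
30(1−ω_c) = −84(0−ω_c)  ⇒  114ω_c = 30  ⇒  ω_c = 5/19
ω_c/ω_s = 5/19

5/19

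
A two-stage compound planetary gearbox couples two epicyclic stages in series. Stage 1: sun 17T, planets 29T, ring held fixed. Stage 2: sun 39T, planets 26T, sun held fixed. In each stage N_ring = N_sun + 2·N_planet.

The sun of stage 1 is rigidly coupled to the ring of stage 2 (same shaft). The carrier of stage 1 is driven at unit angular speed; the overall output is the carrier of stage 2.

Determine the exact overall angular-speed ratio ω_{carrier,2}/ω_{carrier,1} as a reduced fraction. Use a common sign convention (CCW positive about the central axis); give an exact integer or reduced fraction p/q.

Stage 1: N_ring = 17 + 2·29 = 75
Stage 1: 17(ω_s−ω_c) = −75(ω_r−ω_c),  ω_r=0, ω_c=1
Stage 1: ω_s = 1 − (75/17)(0−1) = 92/17
  ⇒ ω_s¹/ω_c¹ = 92/17
Stage 2: N_ring = 39 + 2·26 = 91
Stage 2: 39(ω_s−ω_c) = −91(ω_r−ω_c),  ω_s=0, ω_r=1
Stage 2: 39(0−ω_c) = −91(1−ω_c)  ⇒  130ω_c = 91  ⇒  ω_c = 7/10
  ⇒ ω_c²/ω_r² = 7/10
Coupling ω_r² = ω_s¹ ⇒ overall = 92/17 × 7/10 = 322/85

322/85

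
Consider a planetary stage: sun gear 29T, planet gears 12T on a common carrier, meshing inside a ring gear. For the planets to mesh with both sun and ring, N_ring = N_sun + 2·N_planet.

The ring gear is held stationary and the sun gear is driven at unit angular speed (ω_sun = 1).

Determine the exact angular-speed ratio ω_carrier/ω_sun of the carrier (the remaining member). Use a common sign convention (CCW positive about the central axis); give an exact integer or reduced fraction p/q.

N_ring = 29 + 2·12 = 53
29(ω_s−ω_c) = −53(ω_r−ω_c),  ω_r=0, ω_s=1
29(1−ω_c) = −53(0−ω_c)  ⇒  82ω_c = 29  ⇒  ω_c = 29/82
ω_c/ω_s = 29/82

29/82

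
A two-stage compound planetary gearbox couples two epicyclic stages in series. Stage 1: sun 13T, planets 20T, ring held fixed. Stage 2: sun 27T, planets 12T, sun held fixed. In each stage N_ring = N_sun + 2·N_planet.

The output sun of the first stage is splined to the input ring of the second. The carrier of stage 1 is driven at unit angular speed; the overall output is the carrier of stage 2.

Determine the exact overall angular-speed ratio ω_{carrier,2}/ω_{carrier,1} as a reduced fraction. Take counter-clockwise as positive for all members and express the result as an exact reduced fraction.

561/169

Stage 1: N_ring = 13 + 2·20 = 53
Stage 1: 13(ω_s−ω_c) = −53(ω_r−ω_c),  ω_r=0, ω_c=1
Stage 1: ω_s = 1 − (53/13)(0−1) = 66/13
  ⇒ ω_s¹/ω_c¹ = 66/13
Stage 2: N_ring = 27 + 2·12 = 51
Stage 2: 27(ω_s−ω_c) = −51(ω_r−ω_c),  ω_s=0, ω_r=1
Stage 2: 27(0−ω_c) = −51(1−ω_c)  ⇒  78ω_c = 51  ⇒  ω_c = 17/26
  ⇒ ω_c²/ω_r² = 17/26
Coupling ω_r² = ω_s¹ ⇒ overall = 66/13 × 17/26 = 561/169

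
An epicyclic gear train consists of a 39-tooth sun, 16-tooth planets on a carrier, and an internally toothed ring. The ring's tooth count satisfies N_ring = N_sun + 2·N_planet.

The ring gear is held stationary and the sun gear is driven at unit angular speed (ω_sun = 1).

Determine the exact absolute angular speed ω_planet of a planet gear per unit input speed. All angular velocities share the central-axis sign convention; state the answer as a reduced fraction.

N_ring = 39 + 2·16 = 71
39(ω_s−ω_c) = −71(ω_r−ω_c),  ω_r=0, ω_s=1
39(1−ω_c) = −71(0−ω_c)  ⇒  110ω_c = 39  ⇒  ω_c = 39/110
sun–planet: 39·(1−39/110) = −16·(ω_p−ω_c)  ⇒  ω_p−ω_c = −(39/16)·(71/110) = -2769/1760
ω_p = 39/110 − 2769/1760 = -39/32

-39/32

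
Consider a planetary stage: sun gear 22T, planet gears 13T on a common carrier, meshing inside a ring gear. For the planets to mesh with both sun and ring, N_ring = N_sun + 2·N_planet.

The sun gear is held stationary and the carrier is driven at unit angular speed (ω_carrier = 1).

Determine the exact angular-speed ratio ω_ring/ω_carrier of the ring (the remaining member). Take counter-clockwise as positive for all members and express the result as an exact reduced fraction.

35/24

N_ring = 22 + 2·13 = 48
22(ω_s−ω_c) = −48(ω_r−ω_c),  ω_s=0, ω_c=1
ω_r = 1 − (22/48)(0−1) = 35/24
ω_r/ω_c = 35/24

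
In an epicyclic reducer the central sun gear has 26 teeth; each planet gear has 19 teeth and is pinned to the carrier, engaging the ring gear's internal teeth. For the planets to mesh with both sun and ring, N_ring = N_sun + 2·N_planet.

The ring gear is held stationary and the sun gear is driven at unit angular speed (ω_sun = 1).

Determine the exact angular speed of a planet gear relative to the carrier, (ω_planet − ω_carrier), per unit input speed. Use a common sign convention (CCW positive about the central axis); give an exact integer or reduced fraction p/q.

-832/855

N_ring = 26 + 2·19 = 64
26(ω_s−ω_c) = −64(ω_r−ω_c),  ω_r=0, ω_s=1
26(1−ω_c) = −64(0−ω_c)  ⇒  90ω_c = 26  ⇒  ω_c = 13/45
sun–planet: 26·(1−13/45) = −19·(ω_p−ω_c)  ⇒  ω_p−ω_c = −(26/19)·(32/45) = -832/855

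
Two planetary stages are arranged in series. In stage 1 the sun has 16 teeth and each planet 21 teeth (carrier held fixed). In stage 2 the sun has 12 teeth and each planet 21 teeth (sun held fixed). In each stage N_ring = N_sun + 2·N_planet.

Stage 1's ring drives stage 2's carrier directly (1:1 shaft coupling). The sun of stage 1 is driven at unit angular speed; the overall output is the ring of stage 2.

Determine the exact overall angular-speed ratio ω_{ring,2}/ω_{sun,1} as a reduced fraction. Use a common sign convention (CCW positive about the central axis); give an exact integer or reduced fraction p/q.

-88/261

Stage 1: N_ring = 16 + 2·21 = 58
Stage 1: 16(ω_s−ω_c) = −58(ω_r−ω_c),  ω_c=0, ω_s=1
Stage 1: ω_r = 0 − (16/58)(1−0) = -8/29
  ⇒ ω_r¹/ω_s¹ = -8/29
Stage 2: N_ring = 12 + 2·21 = 54
Stage 2: 12(ω_s−ω_c) = −54(ω_r−ω_c),  ω_s=0, ω_c=1
Stage 2: ω_r = 1 − (12/54)(0−1) = 11/9
  ⇒ ω_r²/ω_c² = 11/9
Coupling ω_c² = ω_r¹ ⇒ overall = -8/29 × 11/9 = -88/261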